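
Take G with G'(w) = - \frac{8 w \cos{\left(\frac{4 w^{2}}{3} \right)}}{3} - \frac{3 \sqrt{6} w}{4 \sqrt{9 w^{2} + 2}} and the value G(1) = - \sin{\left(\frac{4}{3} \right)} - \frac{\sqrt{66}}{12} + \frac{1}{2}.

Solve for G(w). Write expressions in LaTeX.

Integrate term by term and add the pieces.
A general antiderivative is - \frac{\sqrt{\frac{3 w^{2}}{2} + \frac{1}{3}}}{2} - \sin{\left(\frac{4 w^{2}}{3} \right)} + C.
The condition gives C = - \sin{\left(\frac{4}{3} \right)} - \frac{\sqrt{66}}{12} + \frac{1}{2} - (- \sin{\left(\frac{4}{3} \right)} - \frac{\sqrt{66}}{12}) = \frac{1}{2}.
So G(w) = - \frac{\sqrt{6} \sqrt{9 w^{2} + 2} + 12 \sin{\left(\frac{4 w^{2}}{3} \right)} - 6}{12}.
Check: d/dw[- \frac{\sqrt{6} \sqrt{9 w^{2} + 2} + 12 \sin{\left(\frac{4 w^{2}}{3} \right)} - 6}{12}] = \frac{- 32 w \sqrt{9 w^{2} + 2} \cos{\left(\frac{4 w^{2}}{3} \right)} - 9 \sqrt{6} w}{12 \sqrt{9 w^{2} + 2}}, which equals G'(w).

G(w) = - \frac{\sqrt{6} \sqrt{9 w^{2} + 2} + 12 \sin{\left(\frac{4 w^{2}}{3} \right)} - 6}{12}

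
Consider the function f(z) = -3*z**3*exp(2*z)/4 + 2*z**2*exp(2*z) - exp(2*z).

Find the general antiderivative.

Recognize the product-rule pattern: f = u'v + uv' with u = -3*z**3/8 + 25*z**2/16 - 25*z/16 + 9/32, v = exp(2*z), so integration by parts undoes it.
Check: d/dz[-3*z**3*exp(2*z)/8 + 25*z**2*exp(2*z)/16 - 25*z*exp(2*z)/16 + 9*exp(2*z)/32] = -3*z**3*exp(2*z)/4 + 2*z**2*exp(2*z) - exp(2*z) = f(z).

F(z) = -3*z**3*exp(2*z)/8 + 25*z**2*exp(2*z)/16 - 25*z*exp(2*z)/16 + 9*exp(2*z)/32 + C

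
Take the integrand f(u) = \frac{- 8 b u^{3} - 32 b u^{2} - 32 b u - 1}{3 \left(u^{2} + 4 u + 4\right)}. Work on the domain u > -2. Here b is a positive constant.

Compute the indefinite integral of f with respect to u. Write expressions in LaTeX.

Recover f(u) by differentiating a candidate F(u); any mismatch rules it out.
Check: d/du[- \frac{4 b u^{2}}{3} + \frac{1}{3 u + 6}] = \frac{- 8 b u^{3} - 32 b u^{2} - 32 b u - 1}{3 u^{2} + 12 u + 12}, which equals f(u).

F(u) = - \frac{4 b u^{2}}{3} + \frac{1}{3 u + 6} + C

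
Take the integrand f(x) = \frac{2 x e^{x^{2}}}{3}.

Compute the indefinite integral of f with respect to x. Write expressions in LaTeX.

A candidate is checked by its d/dx: the result must match f(x).
Check: d/dx[\frac{e^{x^{2}}}{3}] = \frac{2 x e^{x^{2}}}{3} = f(x).

F(x) = \frac{e^{x^{2}}}{3} + C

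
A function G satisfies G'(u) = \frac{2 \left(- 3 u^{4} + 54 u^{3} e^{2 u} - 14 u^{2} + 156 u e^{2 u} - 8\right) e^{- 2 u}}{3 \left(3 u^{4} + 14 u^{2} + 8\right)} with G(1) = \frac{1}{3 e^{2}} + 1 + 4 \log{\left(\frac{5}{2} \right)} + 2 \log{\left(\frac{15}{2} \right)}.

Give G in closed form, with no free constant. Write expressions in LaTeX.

Since d/du undoes antidifferentiation here, G(u) must give back the stated G'(u).
A general antiderivative is 4 \log{\left(\frac{3 u^{2}}{2} + 1 \right)} + 2 \log{\left(\frac{3 u^{2}}{2} + 6 \right)} + \frac{e^{- 2 u}}{3} + C.
The condition gives C = \frac{1}{3 e^{2}} + 1 + 4 \log{\left(\frac{5}{2} \right)} + 2 \log{\left(\frac{15}{2} \right)} - (\frac{1}{3 e^{2}} + 4 \log{\left(\frac{5}{2} \right)} + 2 \log{\left(\frac{15}{2} \right)}) = 1.
So G(u) = \frac{\left(12 e^{2 u} \log{\left(\frac{3 u^{2}}{2} + 1 \right)} + 6 e^{2 u} \log{\left(\frac{3 u^{2}}{2} + 6 \right)} + 3 e^{2 u} + 1\right) e^{- 2 u}}{3}.
Check: d/du[\frac{\left(12 e^{2 u} \log{\left(\frac{3 u^{2}}{2} + 1 \right)} + 6 e^{2 u} \log{\left(\frac{3 u^{2}}{2} + 6 \right)} + 3 e^{2 u} + 1\right) e^{- 2 u}}{3}] = \frac{- 6 u^{4} + 108 u^{3} e^{2 u} - 28 u^{2} + 312 u e^{2 u} - 16}{9 u^{4} e^{2 u} + 42 u^{2} e^{2 u} + 24 e^{2 u}}, which equals G'(u).

G(u) = \frac{\left(12 e^{2 u} \log{\left(\frac{3 u^{2}}{2} + 1 \right)} + 6 e^{2 u} \log{\left(\frac{3 u^{2}}{2} + 6 \right)} + 3 e^{2 u} + 1\right) e^{- 2 u}}{3}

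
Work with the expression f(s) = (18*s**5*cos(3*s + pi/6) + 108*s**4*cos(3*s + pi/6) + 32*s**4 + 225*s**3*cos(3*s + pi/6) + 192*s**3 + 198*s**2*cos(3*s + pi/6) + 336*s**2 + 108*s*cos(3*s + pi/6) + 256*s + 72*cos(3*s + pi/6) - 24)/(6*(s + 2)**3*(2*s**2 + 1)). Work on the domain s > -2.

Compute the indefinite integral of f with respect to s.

An antiderivative F(s) passes only if d/ds[F] lands on f(s) exactly.
Check: d/ds[4*log(4*s**2 + 2)/3 + sin(3*s + pi/6)/2 + 2/(s + 2)**2] = (18*s**5*cos(3*s + pi/6) + 108*s**4*cos(3*s + pi/6) + 32*s**4 + 225*s**3*cos(3*s + pi/6) + 192*s**3 + 198*s**2*cos(3*s + pi/6) + 336*s**2 + 108*s*cos(3*s + pi/6) + 256*s + 72*cos(3*s + pi/6) - 24)/(12*s**5 + 72*s**4 + 150*s**3 + 132*s**2 + 72*s + 48), which equals f(s).

F(s) = 4*log(4*s**2 + 2)/3 + sin(3*s + pi/6)/2 + 2/(s + 2)**2 + C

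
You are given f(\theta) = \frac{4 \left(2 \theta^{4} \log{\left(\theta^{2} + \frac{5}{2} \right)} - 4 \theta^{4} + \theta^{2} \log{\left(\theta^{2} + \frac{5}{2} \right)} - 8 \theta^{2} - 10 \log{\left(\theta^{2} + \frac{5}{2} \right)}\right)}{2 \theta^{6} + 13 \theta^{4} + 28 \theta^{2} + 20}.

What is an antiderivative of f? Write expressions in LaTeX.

An antiderivative is F(\theta) = - \frac{4 \theta \log{\left(\theta^{2} + \frac{5}{2} \right)}}{\theta^{2} + 2}.

For F(\theta) to be correct the identity F'(\theta) - f(\theta) = 0 must hold.
Check: d/d\theta[- \frac{4 \theta \log{\left(\theta^{2} + \frac{5}{2} \right)}}{\theta^{2} + 2}] = \frac{8 \theta^{4} \log{\left(\theta^{2} + \frac{5}{2} \right)} - 16 \theta^{4} + 4 \theta^{2} \log{\left(\theta^{2} + \frac{5}{2} \right)} - 32 \theta^{2} - 40 \log{\left(\theta^{2} + \frac{5}{2} \right)}}{2 \theta^{6} + 13 \theta^{4} + 28 \theta^{2} + 20}, which equals f(\theta).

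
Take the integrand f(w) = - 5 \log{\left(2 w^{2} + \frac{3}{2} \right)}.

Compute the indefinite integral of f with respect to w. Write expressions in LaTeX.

Recover f(w) by differentiating a candidate F(w); any mismatch rules it out.
Check: d/dw[5 \left(- w \log{\left(2 w^{2} + \frac{3}{2} \right)} + 2 w - \sqrt{3} \operatorname{atan}{\left(\frac{2 \sqrt{3} w}{3} \right)}\right)] = - 5 \log{\left(2 w^{2} + \frac{3}{2} \right)} = f(w).

F(w) = 5 \left(- w \log{\left(2 w^{2} + \frac{3}{2} \right)} + 2 w - \sqrt{3} \operatorname{atan}{\left(\frac{2 \sqrt{3} w}{3} \right)}\right) + C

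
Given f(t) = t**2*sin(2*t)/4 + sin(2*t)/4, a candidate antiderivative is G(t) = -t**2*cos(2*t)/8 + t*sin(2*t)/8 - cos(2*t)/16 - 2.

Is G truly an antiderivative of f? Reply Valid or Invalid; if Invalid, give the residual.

d/dt[G] = t**2*sin(2*t)/4 + sin(2*t)/4
This equals f(t) exactly, so the claim holds.

Valid - differentiating G returns exactly f.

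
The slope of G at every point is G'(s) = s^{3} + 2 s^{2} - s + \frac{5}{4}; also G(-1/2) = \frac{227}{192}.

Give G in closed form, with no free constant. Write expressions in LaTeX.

Integrate term by term and add the pieces.
A general antiderivative is \frac{s^{4}}{4} + \frac{2 s^{3}}{3} - \frac{s^{2}}{2} + \frac{5 s}{4} + C.
The condition gives C = \frac{227}{192} - (- \frac{157}{192}) = 2.
So G(s) = \frac{s^{4}}{4} + \frac{2 s^{3}}{3} - \frac{s^{2}}{2} + \frac{5 s}{4} + 2.
Check: d/ds[\frac{s^{4}}{4} + \frac{2 s^{3}}{3} - \frac{s^{2}}{2} + \frac{5 s}{4} + 2] = s^{3} + 2 s^{2} - s + \frac{5}{4} = G'(s).

G(s) = \frac{s^{4}}{4} + \frac{2 s^{3}}{3} - \frac{s^{2}}{2} + \frac{5 s}{4} + 2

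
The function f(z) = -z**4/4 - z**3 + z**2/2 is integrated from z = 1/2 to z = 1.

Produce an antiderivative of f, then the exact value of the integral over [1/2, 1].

Antiderivative: F(z) = -z**5/20 - z**4/4 + z**3/6; value = -263/1920

Integrate term by term and add the pieces.
F(z) = -z**5/20 - z**4/4 + z**3/6 is an antiderivative of f.
Check: d/dz[-z**5/20 - z**4/4 + z**3/6] = -z**4/4 - z**3 + z**2/2 = f(z).
F(1) = -2/15; F(1/2) = 7/1920.
Integral = F(1) - F(1/2) = -263/1920.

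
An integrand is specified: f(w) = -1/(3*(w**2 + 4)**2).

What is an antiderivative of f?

An antiderivative is F(w) = (-2*w - (w**2 + 4)*atan(w/2))/(48*(w**2 + 4)).

An antiderivative F(w) passes only if d/dw[F] lands on f(w) exactly.
Check: d/dw[(-2*w - (w**2 + 4)*atan(w/2))/(48*(w**2 + 4))] = -1/(3*w**4 + 24*w**2 + 48), which equals f(w).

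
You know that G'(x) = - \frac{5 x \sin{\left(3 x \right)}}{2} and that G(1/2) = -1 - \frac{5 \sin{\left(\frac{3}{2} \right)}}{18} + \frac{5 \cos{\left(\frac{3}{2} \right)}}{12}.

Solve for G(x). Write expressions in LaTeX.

A candidate passes only if d/dx[G] lands on the given G'(x) exactly.
A general antiderivative is \frac{5 x \cos{\left(3 x \right)}}{6} - \frac{5 \sin{\left(3 x \right)}}{18} + C.
The condition gives C = -1 - \frac{5 \sin{\left(\frac{3}{2} \right)}}{18} + \frac{5 \cos{\left(\frac{3}{2} \right)}}{12} - (- \frac{5 \sin{\left(\frac{3}{2} \right)}}{18} + \frac{5 \cos{\left(\frac{3}{2} \right)}}{12}) = -1.
So G(x) = \frac{15 x \cos{\left(3 x \right)} - 5 \sin{\left(3 x \right)} - 18}{18}.
Check: d/dx[\frac{15 x \cos{\left(3 x \right)} - 5 \sin{\left(3 x \right)} - 18}{18}] = - \frac{5 x \sin{\left(3 x \right)}}{2} = G'(x).

G(x) = \frac{15 x \cos{\left(3 x \right)} - 5 \sin{\left(3 x \right)} - 18}{18}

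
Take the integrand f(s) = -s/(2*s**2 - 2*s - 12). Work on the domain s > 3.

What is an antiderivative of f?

An antiderivative is F(s) = -3*log(s - 3)/10 - log(s + 2)/5.

Factor the denominator (2*(s - 3)*(s + 2)) and decompose: f = -1/(5*(s + 2)) - 3/(10*(s - 3)); each piece integrates to a log, atan, or power term.
Check: d/ds[-3*log(s - 3)/10 - log(s + 2)/5] = -s/(2*s**2 - 2*s - 12) = f(s).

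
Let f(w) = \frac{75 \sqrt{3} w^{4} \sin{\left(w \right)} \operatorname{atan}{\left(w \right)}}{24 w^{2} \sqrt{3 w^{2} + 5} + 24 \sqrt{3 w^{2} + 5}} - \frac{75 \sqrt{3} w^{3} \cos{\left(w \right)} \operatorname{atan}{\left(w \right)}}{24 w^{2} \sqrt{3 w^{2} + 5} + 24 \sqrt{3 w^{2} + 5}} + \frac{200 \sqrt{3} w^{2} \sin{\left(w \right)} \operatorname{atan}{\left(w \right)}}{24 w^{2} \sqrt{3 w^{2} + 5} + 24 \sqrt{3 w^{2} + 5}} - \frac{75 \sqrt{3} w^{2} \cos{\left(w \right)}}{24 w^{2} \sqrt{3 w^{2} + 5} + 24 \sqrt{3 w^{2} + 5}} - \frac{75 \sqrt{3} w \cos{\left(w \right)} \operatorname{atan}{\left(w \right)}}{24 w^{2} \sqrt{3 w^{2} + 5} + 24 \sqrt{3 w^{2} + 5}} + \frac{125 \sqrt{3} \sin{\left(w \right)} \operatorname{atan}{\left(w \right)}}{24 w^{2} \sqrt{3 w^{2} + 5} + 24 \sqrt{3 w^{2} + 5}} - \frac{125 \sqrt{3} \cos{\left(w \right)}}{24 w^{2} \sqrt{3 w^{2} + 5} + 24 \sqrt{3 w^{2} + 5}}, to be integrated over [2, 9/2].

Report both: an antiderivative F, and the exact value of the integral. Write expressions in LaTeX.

Antiderivative: F(w) = - \frac{25 \sqrt{3} \sqrt{3 w^{2} + 5} \cos{\left(w \right)} \operatorname{atan}{\left(w \right)}}{24}; value = \frac{25 \sqrt{51} \cos{\left(2 \right)} \operatorname{atan}{\left(2 \right)}}{24} - \frac{25 \sqrt{789} \cos{\left(\frac{9}{2} \right)} \operatorname{atan}{\left(\frac{9}{2} \right)}}{48}

Integrate term by term and add the pieces.
F(w) = - \frac{25 \sqrt{3} \sqrt{3 w^{2} + 5} \cos{\left(w \right)} \operatorname{atan}{\left(w \right)}}{24} is an antiderivative of f.
Check: d/dw[- \frac{25 \sqrt{3} \sqrt{3 w^{2} + 5} \cos{\left(w \right)} \operatorname{atan}{\left(w \right)}}{24}] = \frac{75 \sqrt{3} w^{4} \sin{\left(w \right)} \operatorname{atan}{\left(w \right)} - 75 \sqrt{3} w^{3} \cos{\left(w \right)} \operatorname{atan}{\left(w \right)} + 200 \sqrt{3} w^{2} \sin{\left(w \right)} \operatorname{atan}{\left(w \right)} - 75 \sqrt{3} w^{2} \cos{\left(w \right)} - 75 \sqrt{3} w \cos{\left(w \right)} \operatorname{atan}{\left(w \right)} + 125 \sqrt{3} \sin{\left(w \right)} \operatorname{atan}{\left(w \right)} - 125 \sqrt{3} \cos{\left(w \right)}}{24 w^{2} \sqrt{3 w^{2} + 5} + 24 \sqrt{3 w^{2} + 5}}, which equals f(w).
F(9/2) = - \frac{25 \sqrt{789} \cos{\left(\frac{9}{2} \right)} \operatorname{atan}{\left(\frac{9}{2} \right)}}{48}; F(2) = - \frac{25 \sqrt{51} \cos{\left(2 \right)} \operatorname{atan}{\left(2 \right)}}{24}.
Integral = F(9/2) - F(2) = \frac{25 \sqrt{51} \cos{\left(2 \right)} \operatorname{atan}{\left(2 \right)}}{24} - \frac{25 \sqrt{789} \cos{\left(\frac{9}{2} \right)} \operatorname{atan}{\left(\frac{9}{2} \right)}}{48}.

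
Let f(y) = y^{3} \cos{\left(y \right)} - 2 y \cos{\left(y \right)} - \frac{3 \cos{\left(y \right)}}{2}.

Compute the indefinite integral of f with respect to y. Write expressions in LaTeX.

F(y) = y^{3} \sin{\left(y \right)} + 3 y^{2} \cos{\left(y \right)} - 8 y \sin{\left(y \right)} - \frac{3 \sin{\left(y \right)}}{2} - 8 \cos{\left(y \right)} + C

Integrate term by term and add the pieces.
Check: d/dy[y^{3} \sin{\left(y \right)} + 3 y^{2} \cos{\left(y \right)} - 8 y \sin{\left(y \right)} - \frac{3 \sin{\left(y \right)}}{2} - 8 \cos{\left(y \right)}] = y^{3} \cos{\left(y \right)} - 2 y \cos{\left(y \right)} - \frac{3 \cos{\left(y \right)}}{2} = f(y).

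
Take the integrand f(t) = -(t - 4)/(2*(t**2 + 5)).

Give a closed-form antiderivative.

A first test for any F(t): its t-derivative must equal f(t) identically.
Check: d/dt[(-5*log(t**2 + 5) + 8*sqrt(5)*atan(sqrt(5)*t/5))/20] = (4 - t)/(2*t**2 + 10), which equals f(t).

An antiderivative is F(t) = (-5*log(t**2 + 5) + 8*sqrt(5)*atan(sqrt(5)*t/5))/20.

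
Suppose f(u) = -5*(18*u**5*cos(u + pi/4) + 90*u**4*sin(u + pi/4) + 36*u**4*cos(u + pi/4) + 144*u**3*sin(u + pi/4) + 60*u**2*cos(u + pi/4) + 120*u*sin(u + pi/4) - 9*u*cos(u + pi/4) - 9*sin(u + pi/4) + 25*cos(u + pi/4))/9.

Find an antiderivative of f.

An antiderivative is F(u) = -5*(2*u**5 - u + (2*u**2 + 5/3)**2)*sin(u + pi/4).

f has the shape v'r + vr' for v = -10*u**5 + 5*u - 5*(2*u**2 + 5/3)**2 and r = sin(u + pi/4) — it is the derivative of the product v*r.
Check: d/du[-5*(2*u**5 - u + (2*u**2 + 5/3)**2)*sin(u + pi/4)] = -10*u**5*cos(u + pi/4) - 50*u**4*sin(u + pi/4) - 20*u**4*cos(u + pi/4) - 80*u**3*sin(u + pi/4) - 100*u**2*cos(u + pi/4)/3 - 200*u*sin(u + pi/4)/3 + 5*u*cos(u + pi/4) + 5*sin(u + pi/4) - 125*cos(u + pi/4)/9, which equals f(u).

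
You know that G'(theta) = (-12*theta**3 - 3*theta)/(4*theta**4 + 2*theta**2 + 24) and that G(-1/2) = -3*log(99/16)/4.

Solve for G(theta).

G(theta) = -3*log(theta**4 + theta**2/2 + 6)/4

G'(theta) matches the chain-rule pattern g'(h)*h' with inner function h(theta) = theta**4 + theta**2/2 + 6; substituting u = h(theta) collapses the integral.
A general antiderivative is -3*log(theta**4 + theta**2/2 + 6)/4 + C.
The condition gives C = -3*log(99/16)/4 - (-3*log(99/16)/4) = 0.
So G(theta) = -3*log(theta**4 + theta**2/2 + 6)/4.
Check: d/dtheta[-3*log(theta**4 + theta**2/2 + 6)/4] = (-12*theta**3 - 3*theta)/(4*theta**4 + 2*theta**2 + 24) = G'(theta).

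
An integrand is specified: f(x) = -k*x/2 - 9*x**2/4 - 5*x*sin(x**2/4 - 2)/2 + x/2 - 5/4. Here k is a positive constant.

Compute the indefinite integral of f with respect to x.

F(x) = -k*x**2/4 - 3*x**3/4 + x**2/4 - 5*x/4 + 5*cos(x**2/4 - 2) + C

The integrand splits into summands that can be handled one at a time.
Check: d/dx[-k*x**2/4 - 3*x**3/4 + x**2/4 - 5*x/4 + 5*cos(x**2/4 - 2)] = -k*x/2 - 9*x**2/4 - 5*x*sin(x**2/4 - 2)/2 + x/2 - 5/4 = f(x).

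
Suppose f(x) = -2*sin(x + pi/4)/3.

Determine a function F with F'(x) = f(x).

An antiderivative is F(x) = 2*cos(x + pi/4)/3.

For F(x) to be correct the identity F'(x) - f(x) = 0 must hold.
Check: d/dx[2*cos(x + pi/4)/3] = -2*sin(x + pi/4)/3 = f(x).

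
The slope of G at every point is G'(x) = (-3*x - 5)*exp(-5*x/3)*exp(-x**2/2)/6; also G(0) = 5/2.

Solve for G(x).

G'(x) matches the chain-rule pattern g'(h)*h' with inner function h(x) = -x**2/2 - 5*x/3; substituting u = h(x) collapses the integral.
A general antiderivative is exp(-x**2/2 - 5*x/3)/2 + C.
The condition gives C = 5/2 - (1/2) = 2.
So G(x) = (4 + exp(-5*x/3)*exp(-x**2/2))/2.
Check: d/dx[(4 + exp(-5*x/3)*exp(-x**2/2))/2] = (-3*x - 5)*exp(-5*x/3)*exp(-x**2/2)/6 = G'(x).

G(x) = (4 + exp(-5*x/3)*exp(-x**2/2))/2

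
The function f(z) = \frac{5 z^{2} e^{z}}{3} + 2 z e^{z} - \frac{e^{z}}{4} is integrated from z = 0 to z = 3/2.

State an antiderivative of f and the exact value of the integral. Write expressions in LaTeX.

Recognize the product-rule pattern: f = u'v + uv' with u = \frac{5 z^{2}}{3} - \frac{4 z}{3} + \frac{13}{12}, v = e^{z}, so integration by parts undoes it.
F(z) = \frac{\left(20 z^{2} - 16 z + 13\right) e^{z}}{12} is an antiderivative of f.
Check: d/dz[\frac{\left(20 z^{2} - 16 z + 13\right) e^{z}}{12}] = \frac{5 z^{2} e^{z}}{3} + 2 z e^{z} - \frac{e^{z}}{4} = f(z).
F(3/2) = \frac{17 e^{\frac{3}{2}}}{6}; F(0) = \frac{13}{12}.
Integral = F(3/2) - F(0) = - \frac{13}{12} + \frac{17 e^{\frac{3}{2}}}{6}.

Antiderivative: F(z) = \frac{\left(20 z^{2} - 16 z + 13\right) e^{z}}{12}; value = - \frac{13}{12} + \frac{17 e^{\frac{3}{2}}}{6}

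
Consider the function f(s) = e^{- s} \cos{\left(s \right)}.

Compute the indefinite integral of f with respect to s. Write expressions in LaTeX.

An antiderivative F(s) passes only if d/ds[F] lands on f(s) exactly.
Check: d/ds[\frac{\left(\sin{\left(s \right)} - \cos{\left(s \right)}\right) e^{- s}}{2}] = e^{- s} \cos{\left(s \right)} = f(s).

F(s) = \frac{\left(\sin{\left(s \right)} - \cos{\left(s \right)}\right) e^{- s}}{2} + C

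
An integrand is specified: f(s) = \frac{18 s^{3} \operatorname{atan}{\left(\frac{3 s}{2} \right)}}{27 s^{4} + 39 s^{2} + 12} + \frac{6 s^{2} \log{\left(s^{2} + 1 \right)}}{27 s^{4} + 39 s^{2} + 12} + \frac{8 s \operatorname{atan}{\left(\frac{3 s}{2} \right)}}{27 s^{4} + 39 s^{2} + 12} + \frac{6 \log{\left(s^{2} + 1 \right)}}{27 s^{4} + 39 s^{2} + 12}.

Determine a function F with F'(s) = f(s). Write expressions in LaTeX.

An antiderivative is F(s) = \frac{\log{\left(s^{2} + 1 \right)} \operatorname{atan}{\left(\frac{3 s}{2} \right)}}{3}.

Recognize the product-rule pattern: f = u'v + uv' with u = \frac{\operatorname{atan}{\left(\frac{3 s}{2} \right)}}{3}, v = \log{\left(s^{2} + 1 \right)}, so integration by parts undoes it.
Check: d/ds[\frac{\log{\left(s^{2} + 1 \right)} \operatorname{atan}{\left(\frac{3 s}{2} \right)}}{3}] = \frac{18 s^{3} \operatorname{atan}{\left(\frac{3 s}{2} \right)} + 6 s^{2} \log{\left(s^{2} + 1 \right)} + 8 s \operatorname{atan}{\left(\frac{3 s}{2} \right)} + 6 \log{\left(s^{2} + 1 \right)}}{27 s^{4} + 39 s^{2} + 12}, which equals f(s).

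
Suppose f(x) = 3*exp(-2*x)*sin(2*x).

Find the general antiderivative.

F(x) = -3*(sin(2*x) + cos(2*x))*exp(-2*x)/4 + C

Any candidate F(x) must reproduce f(x) exactly when differentiated.
Check: d/dx[-3*(sin(2*x) + cos(2*x))*exp(-2*x)/4] = 3*exp(-2*x)*sin(2*x) = f(x).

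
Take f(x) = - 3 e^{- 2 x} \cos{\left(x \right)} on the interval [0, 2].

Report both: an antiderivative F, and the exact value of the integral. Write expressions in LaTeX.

Antiderivative: F(x) = \frac{3 \left(- \sin{\left(x \right)} + 2 \cos{\left(x \right)}\right) e^{- 2 x}}{5}; value = - \frac{6}{5} - \frac{3 \sin{\left(2 \right)}}{5 e^{4}} + \frac{6 \cos{\left(2 \right)}}{5 e^{4}}

Whatever form F(x) takes, F'(x) = f(x) is non-negotiable.
F(x) = \frac{3 \left(- \sin{\left(x \right)} + 2 \cos{\left(x \right)}\right) e^{- 2 x}}{5} is an antiderivative of f.
Check: d/dx[\frac{3 \left(- \sin{\left(x \right)} + 2 \cos{\left(x \right)}\right) e^{- 2 x}}{5}] = - 3 e^{- 2 x} \cos{\left(x \right)} = f(x).
F(2) = - \frac{3 \sin{\left(2 \right)}}{5 e^{4}} + \frac{6 \cos{\left(2 \right)}}{5 e^{4}}; F(0) = \frac{6}{5}.
Integral = F(2) - F(0) = - \frac{6}{5} - \frac{3 \sin{\left(2 \right)}}{5 e^{4}} + \frac{6 \cos{\left(2 \right)}}{5 e^{4}}.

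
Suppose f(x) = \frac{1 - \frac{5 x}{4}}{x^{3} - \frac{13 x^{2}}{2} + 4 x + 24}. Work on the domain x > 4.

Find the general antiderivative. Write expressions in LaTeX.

The denominator factors as 2 \left(x - 4\right)^{2} \left(2 x + 3\right); partial fractions split f into directly integrable pieces: \frac{23}{121 \left(2 x + 3\right)} - \frac{23}{242 \left(x - 4\right)} - \frac{8}{11 \left(x - 4\right)^{2}}.
Check: d/dx[\frac{- 23 x \log{\left(x - 4 \right)} + 23 x \log{\left(x + \frac{3}{2} \right)} + 92 \log{\left(x - 4 \right)} - 92 \log{\left(x + \frac{3}{2} \right)} + 176}{242 x - 968}] = \frac{4 - 5 x}{4 x^{3} - 26 x^{2} + 16 x + 96}, which equals f(x).

F(x) = \frac{- 23 x \log{\left(x - 4 \right)} + 23 x \log{\left(x + \frac{3}{2} \right)} + 92 \log{\left(x - 4 \right)} - 92 \log{\left(x + \frac{3}{2} \right)} + 176}{242 x - 968} + C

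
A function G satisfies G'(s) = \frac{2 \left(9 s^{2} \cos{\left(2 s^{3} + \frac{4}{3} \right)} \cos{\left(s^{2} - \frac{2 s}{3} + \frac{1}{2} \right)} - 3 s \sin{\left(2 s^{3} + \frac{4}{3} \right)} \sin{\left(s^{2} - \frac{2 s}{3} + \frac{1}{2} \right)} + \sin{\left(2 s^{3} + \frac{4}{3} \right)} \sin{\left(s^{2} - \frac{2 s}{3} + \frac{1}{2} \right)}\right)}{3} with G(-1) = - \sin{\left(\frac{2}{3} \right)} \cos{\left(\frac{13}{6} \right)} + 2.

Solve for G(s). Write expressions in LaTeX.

G(s) = \sin{\left(2 s^{3} + \frac{4}{3} \right)} \cos{\left(s^{2} - \frac{2 s}{3} + \frac{1}{2} \right)} + 2

G'(s) has the shape u'v + uv' for u = \cos{\left(s^{2} - \frac{2 s}{3} + \frac{1}{2} \right)} and v = \sin{\left(2 s^{3} + \frac{4}{3} \right)} — it is the derivative of the product u*v.
A general antiderivative is \sin{\left(2 s^{3} + \frac{4}{3} \right)} \cos{\left(s^{2} - \frac{2 s}{3} + \frac{1}{2} \right)} + C.
The condition gives C = - \sin{\left(\frac{2}{3} \right)} \cos{\left(\frac{13}{6} \right)} + 2 - (- \sin{\left(\frac{2}{3} \right)} \cos{\left(\frac{13}{6} \right)}) = 2.
So G(s) = \sin{\left(2 s^{3} + \frac{4}{3} \right)} \cos{\left(s^{2} - \frac{2 s}{3} + \frac{1}{2} \right)} + 2.
Check: d/ds[\sin{\left(2 s^{3} + \frac{4}{3} \right)} \cos{\left(s^{2} - \frac{2 s}{3} + \frac{1}{2} \right)} + 2] = 6 s^{2} \cos{\left(2 s^{3} + \frac{4}{3} \right)} \cos{\left(s^{2} - \frac{2 s}{3} + \frac{1}{2} \right)} - 2 s \sin{\left(2 s^{3} + \frac{4}{3} \right)} \sin{\left(s^{2} - \frac{2 s}{3} + \frac{1}{2} \right)} + \frac{2 \sin{\left(2 s^{3} + \frac{4}{3} \right)} \sin{\left(s^{2} - \frac{2 s}{3} + \frac{1}{2} \right)}}{3}, which equals G'(s).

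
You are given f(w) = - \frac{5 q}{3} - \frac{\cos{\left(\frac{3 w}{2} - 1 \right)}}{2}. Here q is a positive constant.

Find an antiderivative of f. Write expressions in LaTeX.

For F(w) to be correct the identity F'(w) - f(w) = 0 must hold.
Check: d/dw[- \frac{5 q w + \sin{\left(\frac{3 w}{2} - 1 \right)}}{3}] = - \frac{5 q}{3} - \frac{\cos{\left(\frac{3 w}{2} - 1 \right)}}{2} = f(w).

An antiderivative is F(w) = - \frac{5 q w + \sin{\left(\frac{3 w}{2} - 1 \right)}}{3}.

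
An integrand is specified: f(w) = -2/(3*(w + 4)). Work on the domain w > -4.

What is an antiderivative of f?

An antiderivative is F(w) = -2*log(w/2 + 2)/3.

A candidate is checked by its d/dw: the result must match f(w).
Check: d/dw[-2*log(w/2 + 2)/3] = -2/(3*w + 12), which equals f(w).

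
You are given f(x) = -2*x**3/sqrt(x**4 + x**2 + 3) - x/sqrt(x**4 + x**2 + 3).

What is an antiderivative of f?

An antiderivative is F(x) = -sqrt(x**4 + x**2 + 3).

The substitution u = x**4 + x**2 + 3 works: f is exactly (dF/du)*(du/dx) for that inner function.
Check: d/dx[-sqrt(x**4 + x**2 + 3)] = (-2*x**3 - x)/sqrt(x**4 + x**2 + 3), which equals f(x).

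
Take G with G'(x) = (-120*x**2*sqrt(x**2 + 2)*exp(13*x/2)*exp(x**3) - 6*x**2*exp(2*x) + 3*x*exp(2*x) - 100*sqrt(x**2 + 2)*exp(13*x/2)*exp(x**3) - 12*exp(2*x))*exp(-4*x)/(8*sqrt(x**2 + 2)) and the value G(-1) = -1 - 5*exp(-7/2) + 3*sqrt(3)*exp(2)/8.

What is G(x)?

G(x) = 3*sqrt(x**2 + 2)*exp(-2*x)/8 - 5*exp(x**3 + 5*x/2) - 1

A candidate passes only if d/dx[G] lands on the given G'(x) exactly.
A general antiderivative is 3*sqrt(x**2 + 2)*exp(-2*x)/8 - 5*exp(x**3 + 5*x/2) + C.
The condition gives C = -1 - 5*exp(-7/2) + 3*sqrt(3)*exp(2)/8 - (-5*exp(-7/2) + 3*sqrt(3)*exp(2)/8) = -1.
So G(x) = 3*sqrt(x**2 + 2)*exp(-2*x)/8 - 5*exp(x**3 + 5*x/2) - 1.
Check: d/dx[3*sqrt(x**2 + 2)*exp(-2*x)/8 - 5*exp(x**3 + 5*x/2) - 1] = (-120*x**2*sqrt(x**2 + 2)*exp(13*x/2)*exp(x**3) - 6*x**2*exp(2*x) + 3*x*exp(2*x) - 100*sqrt(x**2 + 2)*exp(13*x/2)*exp(x**3) - 12*exp(2*x))*exp(-4*x)/(8*sqrt(x**2 + 2)) = G'(x).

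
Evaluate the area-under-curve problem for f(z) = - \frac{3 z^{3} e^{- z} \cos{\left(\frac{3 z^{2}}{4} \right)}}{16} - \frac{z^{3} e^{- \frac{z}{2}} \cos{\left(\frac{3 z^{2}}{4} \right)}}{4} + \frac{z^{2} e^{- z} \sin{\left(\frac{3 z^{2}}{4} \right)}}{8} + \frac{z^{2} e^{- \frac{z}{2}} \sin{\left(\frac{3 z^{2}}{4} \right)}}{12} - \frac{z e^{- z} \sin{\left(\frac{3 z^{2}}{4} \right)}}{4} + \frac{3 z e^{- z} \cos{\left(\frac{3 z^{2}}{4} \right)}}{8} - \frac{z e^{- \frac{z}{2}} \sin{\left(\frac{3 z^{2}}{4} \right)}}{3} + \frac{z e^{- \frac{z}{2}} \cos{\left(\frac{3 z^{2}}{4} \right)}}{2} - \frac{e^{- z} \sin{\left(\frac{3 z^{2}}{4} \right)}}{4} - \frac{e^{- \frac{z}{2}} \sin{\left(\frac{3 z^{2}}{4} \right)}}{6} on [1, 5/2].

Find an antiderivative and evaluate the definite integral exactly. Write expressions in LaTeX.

Integrate term by term and add the pieces.
F(z) = - \frac{z^{2} e^{- z} \sin{\left(\frac{3 z^{2}}{4} \right)}}{8} - \frac{z^{2} e^{- \frac{z}{2}} \sin{\left(\frac{3 z^{2}}{4} \right)}}{6} + \frac{e^{- z} \sin{\left(\frac{3 z^{2}}{4} \right)}}{4} + \frac{e^{- \frac{z}{2}} \sin{\left(\frac{3 z^{2}}{4} \right)}}{3} is an antiderivative of f.
Check: d/dz[- \frac{z^{2} e^{- z} \sin{\left(\frac{3 z^{2}}{4} \right)}}{8} - \frac{z^{2} e^{- \frac{z}{2}} \sin{\left(\frac{3 z^{2}}{4} \right)}}{6} + \frac{e^{- z} \sin{\left(\frac{3 z^{2}}{4} \right)}}{4} + \frac{e^{- \frac{z}{2}} \sin{\left(\frac{3 z^{2}}{4} \right)}}{3}] = \frac{\left(- 9 z^{3} e^{\frac{z}{2}} \cos{\left(\frac{3 z^{2}}{4} \right)} - 12 z^{3} e^{z} \cos{\left(\frac{3 z^{2}}{4} \right)} + 6 z^{2} e^{\frac{z}{2}} \sin{\left(\frac{3 z^{2}}{4} \right)} + 4 z^{2} e^{z} \sin{\left(\frac{3 z^{2}}{4} \right)} - 12 z e^{\frac{z}{2}} \sin{\left(\frac{3 z^{2}}{4} \right)} + 18 z e^{\frac{z}{2}} \cos{\left(\frac{3 z^{2}}{4} \right)} - 16 z e^{z} \sin{\left(\frac{3 z^{2}}{4} \right)} + 24 z e^{z} \cos{\left(\frac{3 z^{2}}{4} \right)} - 12 e^{\frac{z}{2}} \sin{\left(\frac{3 z^{2}}{4} \right)} - 8 e^{z} \sin{\left(\frac{3 z^{2}}{4} \right)}\right) e^{- \frac{3 z}{2}}}{48}, which equals f(z).
F(5/2) = - \frac{17 \sin{\left(\frac{75}{16} \right)}}{32 e^{\frac{5}{2}}} - \frac{17 \sin{\left(\frac{75}{16} \right)}}{24 e^{\frac{5}{4}}}; F(1) = \frac{\sin{\left(\frac{3}{4} \right)}}{8 e} + \frac{\sin{\left(\frac{3}{4} \right)}}{6 e^{\frac{1}{2}}}.
Integral = F(5/2) - F(1) = - \frac{\sin{\left(\frac{3}{4} \right)}}{6 e^{\frac{1}{2}}} - \frac{\sin{\left(\frac{3}{4} \right)}}{8 e} - \frac{17 \sin{\left(\frac{75}{16} \right)}}{32 e^{\frac{5}{2}}} - \frac{17 \sin{\left(\frac{75}{16} \right)}}{24 e^{\frac{5}{4}}}.

Antiderivative: F(z) = - \frac{z^{2} e^{- z} \sin{\left(\frac{3 z^{2}}{4} \right)}}{8} - \frac{z^{2} e^{- \frac{z}{2}} \sin{\left(\frac{3 z^{2}}{4} \right)}}{6} + \frac{e^{- z} \sin{\left(\frac{3 z^{2}}{4} \right)}}{4} + \frac{e^{- \frac{z}{2}} \sin{\left(\frac{3 z^{2}}{4} \right)}}{3}; value = - \frac{\sin{\left(\frac{3}{4} \right)}}{6 e^{\frac{1}{2}}} - \frac{\sin{\left(\frac{3}{4} \right)}}{8 e} - \frac{17 \sin{\left(\frac{75}{16} \right)}}{32 e^{\frac{5}{2}}} - \frac{17 \sin{\left(\frac{75}{16} \right)}}{24 e^{\frac{5}{4}}}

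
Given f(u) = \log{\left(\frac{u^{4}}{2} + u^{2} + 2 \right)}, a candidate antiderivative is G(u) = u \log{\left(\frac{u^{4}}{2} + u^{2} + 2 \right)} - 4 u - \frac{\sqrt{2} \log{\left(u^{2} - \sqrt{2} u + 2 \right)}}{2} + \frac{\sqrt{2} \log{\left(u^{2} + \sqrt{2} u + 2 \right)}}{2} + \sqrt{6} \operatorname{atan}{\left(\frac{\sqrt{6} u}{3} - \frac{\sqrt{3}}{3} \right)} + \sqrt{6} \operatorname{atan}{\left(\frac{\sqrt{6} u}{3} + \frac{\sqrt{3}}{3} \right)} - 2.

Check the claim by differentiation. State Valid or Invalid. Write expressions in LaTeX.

Valid - the claim checks out under differentiation.

d/du[G] = \log{\left(\frac{u^{4}}{2} + u^{2} + 2 \right)}
This equals f(u) exactly, so the claim holds.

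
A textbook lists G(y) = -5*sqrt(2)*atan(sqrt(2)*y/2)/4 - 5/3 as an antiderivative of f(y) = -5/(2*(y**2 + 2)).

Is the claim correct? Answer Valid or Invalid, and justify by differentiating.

d/dy[G] = -5/(2*y**2 + 4)
This equals f(y) exactly, so the claim holds.

Valid - differentiating G returns exactly f.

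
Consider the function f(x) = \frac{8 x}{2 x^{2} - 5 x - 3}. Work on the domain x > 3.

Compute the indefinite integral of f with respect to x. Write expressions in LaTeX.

Factor the denominator (\left(x - 3\right) \left(2 x + 1\right)) and decompose: f = \frac{8}{7 \left(2 x + 1\right)} + \frac{24}{7 \left(x - 3\right)}; each piece integrates to a log, atan, or power term.
Check: d/dx[\frac{24 \log{\left(x - 3 \right)}}{7} + \frac{4 \log{\left(x + \frac{1}{2} \right)}}{7}] = \frac{8 x}{2 x^{2} - 5 x - 3} = f(x).

F(x) = \frac{24 \log{\left(x - 3 \right)}}{7} + \frac{4 \log{\left(x + \frac{1}{2} \right)}}{7} + C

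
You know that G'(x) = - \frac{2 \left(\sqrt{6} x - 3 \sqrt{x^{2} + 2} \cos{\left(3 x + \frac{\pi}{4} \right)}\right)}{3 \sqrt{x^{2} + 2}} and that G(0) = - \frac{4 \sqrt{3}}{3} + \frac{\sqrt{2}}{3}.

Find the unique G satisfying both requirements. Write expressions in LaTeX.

Any candidate G(x) must reproduce the stated G'(x) exactly.
A general antiderivative is - \frac{4 \sqrt{\frac{3 x^{2}}{2} + 3}}{3} + \frac{2 \sin{\left(3 x + \frac{\pi}{4} \right)}}{3} + C.
The condition gives C = - \frac{4 \sqrt{3}}{3} + \frac{\sqrt{2}}{3} - (- \frac{4 \sqrt{3}}{3} + \frac{\sqrt{2}}{3}) = 0.
So G(x) = - \frac{4 \sqrt{\frac{3 x^{2}}{2} + 3}}{3} + \frac{2 \sin{\left(3 x + \frac{\pi}{4} \right)}}{3}.
Check: d/dx[- \frac{4 \sqrt{\frac{3 x^{2}}{2} + 3}}{3} + \frac{2 \sin{\left(3 x + \frac{\pi}{4} \right)}}{3}] = \frac{- 2 \sqrt{6} x + 6 \sqrt{x^{2} + 2} \cos{\left(3 x + \frac{\pi}{4} \right)}}{3 \sqrt{x^{2} + 2}}, which equals G'(x).

G(x) = - \frac{4 \sqrt{\frac{3 x^{2}}{2} + 3}}{3} + \frac{2 \sin{\left(3 x + \frac{\pi}{4} \right)}}{3}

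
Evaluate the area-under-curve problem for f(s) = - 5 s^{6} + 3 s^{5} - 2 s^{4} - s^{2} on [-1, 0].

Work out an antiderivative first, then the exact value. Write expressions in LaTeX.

Antiderivative: F(s) = - \frac{5 s^{7}}{7} + \frac{s^{6}}{2} - \frac{2 s^{5}}{5} - \frac{s^{3}}{3}; value = - \frac{409}{210}

The integrand splits into summands that can be handled one at a time.
F(s) = - \frac{5 s^{7}}{7} + \frac{s^{6}}{2} - \frac{2 s^{5}}{5} - \frac{s^{3}}{3} is an antiderivative of f.
Check: d/ds[- \frac{5 s^{7}}{7} + \frac{s^{6}}{2} - \frac{2 s^{5}}{5} - \frac{s^{3}}{3}] = - 5 s^{6} + 3 s^{5} - 2 s^{4} - s^{2} = f(s).
F(0) = 0; F(-1) = \frac{409}{210}.
Integral = F(0) - F(-1) = - \frac{409}{210}.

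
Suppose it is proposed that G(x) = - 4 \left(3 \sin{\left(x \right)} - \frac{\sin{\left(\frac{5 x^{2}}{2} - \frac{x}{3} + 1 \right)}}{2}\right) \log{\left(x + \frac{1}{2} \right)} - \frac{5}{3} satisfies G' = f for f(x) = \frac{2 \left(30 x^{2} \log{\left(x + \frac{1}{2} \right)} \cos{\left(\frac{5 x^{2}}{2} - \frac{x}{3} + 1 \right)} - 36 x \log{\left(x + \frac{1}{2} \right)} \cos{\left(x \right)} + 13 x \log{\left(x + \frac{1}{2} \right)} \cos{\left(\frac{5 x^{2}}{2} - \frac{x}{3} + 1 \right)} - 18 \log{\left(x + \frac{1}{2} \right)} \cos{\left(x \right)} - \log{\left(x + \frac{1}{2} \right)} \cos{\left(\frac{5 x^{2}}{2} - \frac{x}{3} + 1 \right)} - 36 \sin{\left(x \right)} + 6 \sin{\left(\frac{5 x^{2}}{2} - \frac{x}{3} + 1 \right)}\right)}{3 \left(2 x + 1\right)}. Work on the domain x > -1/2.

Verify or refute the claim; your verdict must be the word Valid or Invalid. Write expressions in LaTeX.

d/dx[G] = \frac{60 x^{2} \log{\left(x + \frac{1}{2} \right)} \cos{\left(\frac{5 x^{2}}{2} - \frac{x}{3} + 1 \right)} - 72 x \log{\left(x + \frac{1}{2} \right)} \cos{\left(x \right)} + 26 x \log{\left(x + \frac{1}{2} \right)} \cos{\left(\frac{5 x^{2}}{2} - \frac{x}{3} + 1 \right)} - 36 \log{\left(x + \frac{1}{2} \right)} \cos{\left(x \right)} - 2 \log{\left(x + \frac{1}{2} \right)} \cos{\left(\frac{5 x^{2}}{2} - \frac{x}{3} + 1 \right)} - 72 \sin{\left(x \right)} + 12 \sin{\left(\frac{5 x^{2}}{2} - \frac{x}{3} + 1 \right)}}{6 x + 3}
This equals f(x) exactly, so the claim holds.

Valid. The derivative of G reproduces f.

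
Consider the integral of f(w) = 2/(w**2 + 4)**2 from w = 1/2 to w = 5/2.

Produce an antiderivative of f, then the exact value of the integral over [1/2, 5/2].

For F(w) to be correct the identity F'(w) - f(w) = 0 must hold.
F(w) = 2*w/(8*w**2 + 32) + atan(w/2)/8 is an antiderivative of f.
Check: d/dw[2*w/(8*w**2 + 32) + atan(w/2)/8] = 2/(w**4 + 8*w**2 + 16), which equals f(w).
F(5/2) = 5/82 + atan(5/4)/8; F(1/2) = 1/34 + atan(1/4)/8.
Integral = F(5/2) - F(1/2) = -atan(1/4)/8 + 22/697 + atan(5/4)/8.

Antiderivative: F(w) = 2*w/(8*w**2 + 32) + atan(w/2)/8; value = -atan(1/4)/8 + 22/697 + atan(5/4)/8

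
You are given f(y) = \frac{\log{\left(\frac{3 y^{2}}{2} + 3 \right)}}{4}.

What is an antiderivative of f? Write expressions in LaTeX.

An antiderivative is F(y) = \frac{y \log{\left(\frac{3 y^{2}}{2} + 3 \right)}}{4} - \frac{y}{2} + \frac{\sqrt{2} \operatorname{atan}{\left(\frac{\sqrt{2} y}{2} \right)}}{2}.

Differentiate the proposed F(y) back; it has to land on f(y) exactly.
Check: d/dy[\frac{y \log{\left(\frac{3 y^{2}}{2} + 3 \right)}}{4} - \frac{y}{2} + \frac{\sqrt{2} \operatorname{atan}{\left(\frac{\sqrt{2} y}{2} \right)}}{2}] = \frac{\log{\left(\frac{y^{2}}{2} + 1 \right)}}{4} + \frac{\log{\left(3 \right)}}{4}, which equals f(y).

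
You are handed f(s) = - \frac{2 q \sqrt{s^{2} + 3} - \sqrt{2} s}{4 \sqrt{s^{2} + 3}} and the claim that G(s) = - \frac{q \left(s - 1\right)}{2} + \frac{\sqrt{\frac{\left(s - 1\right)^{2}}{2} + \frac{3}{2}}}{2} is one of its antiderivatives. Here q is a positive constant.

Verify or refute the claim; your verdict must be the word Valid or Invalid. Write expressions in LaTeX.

Invalid: d/ds[G] - f = \frac{\sqrt{2} s \sqrt{s^{2} + 3} - \sqrt{2} s \sqrt{s^{2} - 2 s + 4} - \sqrt{2} \sqrt{s^{2} + 3}}{4 \sqrt{s^{2} + 3} \sqrt{s^{2} - 2 s + 4}}, which is not 0.

d/ds[G] = \frac{- 2 q \sqrt{s^{2} - 2 s + 4} + \sqrt{2} s - \sqrt{2}}{4 \sqrt{s^{2} - 2 s + 4}}
d/ds[G] - f(s) = \frac{\sqrt{2} s \sqrt{s^{2} + 3} - \sqrt{2} s \sqrt{s^{2} - 2 s + 4} - \sqrt{2} \sqrt{s^{2} + 3}}{4 \sqrt{s^{2} + 3} \sqrt{s^{2} - 2 s + 4}} != 0.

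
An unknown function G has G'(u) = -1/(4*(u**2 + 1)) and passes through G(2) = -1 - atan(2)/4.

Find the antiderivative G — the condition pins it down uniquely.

Differentiate the proposed G(u) back; it has to land on the given G'(u).
A general antiderivative is -atan(u)/4 + C.
The condition gives C = -1 - atan(2)/4 - (-atan(2)/4) = -1.
So G(u) = -atan(u)/4 - 1.
Check: d/du[-atan(u)/4 - 1] = -1/(4*u**2 + 4), which equals G'(u).

G(u) = -atan(u)/4 - 1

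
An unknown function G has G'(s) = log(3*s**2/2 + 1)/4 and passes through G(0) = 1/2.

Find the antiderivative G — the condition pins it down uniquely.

G(s) = s*log(3*s**2/2 + 1)/4 - s/2 + sqrt(6)*atan(sqrt(6)*s/2)/6 + 1/2

Differentiate the proposed G(s) back; it has to land on the given G'(s).
A general antiderivative is s*log(3*s**2/2 + 1)/4 - s/2 + sqrt(6)*atan(sqrt(6)*s/2)/6 + C.
The condition gives C = 1/2 - (0) = 1/2.
So G(s) = s*log(3*s**2/2 + 1)/4 - s/2 + sqrt(6)*atan(sqrt(6)*s/2)/6 + 1/2.
Check: d/ds[s*log(3*s**2/2 + 1)/4 - s/2 + sqrt(6)*atan(sqrt(6)*s/2)/6 + 1/2] = log(3*s**2/2 + 1)/4 = G'(s).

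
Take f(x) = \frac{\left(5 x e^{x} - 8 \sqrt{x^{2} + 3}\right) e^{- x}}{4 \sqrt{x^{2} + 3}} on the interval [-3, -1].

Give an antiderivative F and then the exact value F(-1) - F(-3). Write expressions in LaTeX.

Any candidate F(x) must reproduce f(x) exactly when differentiated.
F(x) = \frac{\left(5 \sqrt{x^{2} + 3} e^{x} + 8\right) e^{- x}}{4} is an antiderivative of f.
Check: d/dx[\frac{\left(5 \sqrt{x^{2} + 3} e^{x} + 8\right) e^{- x}}{4}] = \frac{\left(5 x e^{x} - 8 \sqrt{x^{2} + 3}\right) e^{- x}}{4 \sqrt{x^{2} + 3}} = f(x).
F(-1) = \frac{5}{2} + 2 e; F(-3) = \frac{5 \sqrt{3}}{2} + 2 e^{3}.
Integral = F(-1) - F(-3) = - 2 e^{3} - \frac{5 \sqrt{3}}{2} + \frac{5}{2} + 2 e.

Antiderivative: F(x) = \frac{\left(5 \sqrt{x^{2} + 3} e^{x} + 8\right) e^{- x}}{4}; value = - 2 e^{3} - \frac{5 \sqrt{3}}{2} + \frac{5}{2} + 2 e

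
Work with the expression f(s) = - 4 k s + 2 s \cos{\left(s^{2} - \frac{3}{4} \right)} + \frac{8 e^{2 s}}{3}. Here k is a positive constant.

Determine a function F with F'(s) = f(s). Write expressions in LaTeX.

An antiderivative is F(s) = - 2 k s^{2} + \frac{4 e^{2 s}}{3} + \sin{\left(s^{2} - \frac{3}{4} \right)}.

Integrate term by term and add the pieces.
Check: d/ds[- 2 k s^{2} + \frac{4 e^{2 s}}{3} + \sin{\left(s^{2} - \frac{3}{4} \right)}] = - 4 k s + 2 s \cos{\left(s^{2} - \frac{3}{4} \right)} + \frac{8 e^{2 s}}{3} = f(s).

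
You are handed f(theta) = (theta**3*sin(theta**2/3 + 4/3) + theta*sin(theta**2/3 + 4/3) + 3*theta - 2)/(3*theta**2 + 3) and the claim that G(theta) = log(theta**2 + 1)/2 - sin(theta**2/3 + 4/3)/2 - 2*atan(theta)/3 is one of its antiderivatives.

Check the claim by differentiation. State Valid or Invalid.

Invalid: d/dtheta[G] - f = -theta*sin(theta**2/3 + 4/3)/3 - theta*cos(theta**2/3 + 4/3)/3, which is not 0.

d/dtheta[G] = (-theta**3*cos(theta**2/3 + 4/3) - theta*cos(theta**2/3 + 4/3) + 3*theta - 2)/(3*theta**2 + 3)
d/dtheta[G] - f(theta) = -theta*sin(theta**2/3 + 4/3)/3 - theta*cos(theta**2/3 + 4/3)/3 != 0.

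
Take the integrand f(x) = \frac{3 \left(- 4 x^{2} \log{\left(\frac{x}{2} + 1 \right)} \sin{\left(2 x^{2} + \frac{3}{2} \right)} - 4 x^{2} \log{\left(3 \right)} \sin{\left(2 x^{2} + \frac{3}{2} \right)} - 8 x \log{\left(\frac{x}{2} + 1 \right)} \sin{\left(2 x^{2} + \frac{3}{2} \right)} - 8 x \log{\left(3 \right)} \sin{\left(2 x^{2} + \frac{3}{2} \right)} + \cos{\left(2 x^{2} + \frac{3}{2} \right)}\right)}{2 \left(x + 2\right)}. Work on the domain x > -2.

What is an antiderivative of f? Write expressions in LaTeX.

An antiderivative is F(x) = \frac{3 \log{\left(\frac{3 x}{2} + 3 \right)} \cos{\left(2 x^{2} + \frac{3}{2} \right)}}{2}.

Recognize the product-rule pattern: f = u'v + uv' with u = \frac{3 \cos{\left(2 x^{2} + \frac{3}{2} \right)}}{2}, v = \log{\left(\frac{3 x}{2} + 3 \right)}, so integration by parts undoes it.
Check: d/dx[\frac{3 \log{\left(\frac{3 x}{2} + 3 \right)} \cos{\left(2 x^{2} + \frac{3}{2} \right)}}{2}] = \frac{- 12 x^{2} \log{\left(\frac{x}{2} + 1 \right)} \sin{\left(2 x^{2} + \frac{3}{2} \right)} - 12 x^{2} \log{\left(3 \right)} \sin{\left(2 x^{2} + \frac{3}{2} \right)} - 24 x \log{\left(\frac{x}{2} + 1 \right)} \sin{\left(2 x^{2} + \frac{3}{2} \right)} - 24 x \log{\left(3 \right)} \sin{\left(2 x^{2} + \frac{3}{2} \right)} + 3 \cos{\left(2 x^{2} + \frac{3}{2} \right)}}{2 x + 4}, which equals f(x).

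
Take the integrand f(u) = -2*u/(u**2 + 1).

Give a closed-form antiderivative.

An antiderivative is F(u) = -log(u**2 + 1).

The substitution w = u**2 + 1 works: f is exactly (dF/dw)*(dw/du) for that inner function.
Check: d/du[-log(u**2 + 1)] = -2*u/(u**2 + 1) = f(u).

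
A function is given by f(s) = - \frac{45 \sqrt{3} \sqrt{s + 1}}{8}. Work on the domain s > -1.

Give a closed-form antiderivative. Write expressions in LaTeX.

An antiderivative is F(s) = - \frac{5 \left(3 s + 3\right)^{\frac{3}{2}}}{4}.

Since d/ds undoes antidifferentiation here, F'(s) = f(s) is required of F(s).
Check: d/ds[- \frac{5 \left(3 s + 3\right)^{\frac{3}{2}}}{4}] = - \frac{45 \sqrt{3} \sqrt{s + 1}}{8} = f(s).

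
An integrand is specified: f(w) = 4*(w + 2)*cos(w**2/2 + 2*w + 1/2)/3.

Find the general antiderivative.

f matches the chain-rule pattern g'(h)*h' with inner function h(w) = w**2/2 + 2*w + 1/2; substituting u = h(w) collapses the integral.
Check: d/dw[4*sin(w**2/2 + 2*w + 1/2)/3] = 4*w*cos(w**2/2 + 2*w + 1/2)/3 + 8*cos(w**2/2 + 2*w + 1/2)/3, which equals f(w).

F(w) = 4*sin(w**2/2 + 2*w + 1/2)/3 + C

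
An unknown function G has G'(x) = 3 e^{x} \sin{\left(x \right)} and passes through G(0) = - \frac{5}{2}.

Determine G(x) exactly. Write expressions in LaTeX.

Whatever form G(x) takes, its d/dx must return the stated G'(x).
A general antiderivative is \frac{3 e^{x} \sin{\left(x \right)}}{2} - \frac{3 e^{x} \cos{\left(x \right)}}{2} + C.
The condition gives C = - \frac{5}{2} - (- \frac{3}{2}) = -1.
So G(x) = \frac{3 e^{x} \sin{\left(x \right)} - 3 e^{x} \cos{\left(x \right)} - 2}{2}.
Check: d/dx[\frac{3 e^{x} \sin{\left(x \right)} - 3 e^{x} \cos{\left(x \right)} - 2}{2}] = 3 e^{x} \sin{\left(x \right)} = G'(x).

G(x) = \frac{3 e^{x} \sin{\left(x \right)} - 3 e^{x} \cos{\left(x \right)} - 2}{2}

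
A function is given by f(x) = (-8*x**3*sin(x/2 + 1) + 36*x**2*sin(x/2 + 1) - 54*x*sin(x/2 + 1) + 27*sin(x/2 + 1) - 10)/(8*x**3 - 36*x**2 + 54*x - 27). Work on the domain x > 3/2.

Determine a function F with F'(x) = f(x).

An antiderivative is F(x) = (4*(2*x - 3)**2*cos(x/2 + 1) + 5)/(2*(2*x - 3)**2).

Check any antiderivative F(x) by computing F'(x) and comparing it with f(x).
Check: d/dx[(4*(2*x - 3)**2*cos(x/2 + 1) + 5)/(2*(2*x - 3)**2)] = (-8*x**3*sin(x/2 + 1) + 36*x**2*sin(x/2 + 1) - 54*x*sin(x/2 + 1) + 27*sin(x/2 + 1) - 10)/(8*x**3 - 36*x**2 + 54*x - 27) = f(x).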